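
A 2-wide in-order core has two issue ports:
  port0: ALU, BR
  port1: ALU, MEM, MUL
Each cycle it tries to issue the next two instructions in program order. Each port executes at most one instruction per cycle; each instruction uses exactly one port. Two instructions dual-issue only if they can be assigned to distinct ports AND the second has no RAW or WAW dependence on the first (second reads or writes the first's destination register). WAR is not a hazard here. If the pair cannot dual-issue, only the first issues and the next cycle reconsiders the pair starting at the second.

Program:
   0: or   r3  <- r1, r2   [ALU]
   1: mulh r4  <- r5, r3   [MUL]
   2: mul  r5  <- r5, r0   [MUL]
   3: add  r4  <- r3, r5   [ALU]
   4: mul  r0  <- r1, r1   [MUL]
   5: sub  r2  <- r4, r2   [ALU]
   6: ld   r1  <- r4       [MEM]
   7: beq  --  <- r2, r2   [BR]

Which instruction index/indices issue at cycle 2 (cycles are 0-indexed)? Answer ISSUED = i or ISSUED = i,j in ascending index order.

#0 head=0: or i0 RAW r3
#1 head=1: mulh i1 no-port MUL/MUL
#2 head=2: mul i2 RAW r5
#3 head=3: add mul i3/i4 dual
#4 head=5: sub ld i5/i6 dual
#5 head=7: beq i7 tail

ISSUED = 2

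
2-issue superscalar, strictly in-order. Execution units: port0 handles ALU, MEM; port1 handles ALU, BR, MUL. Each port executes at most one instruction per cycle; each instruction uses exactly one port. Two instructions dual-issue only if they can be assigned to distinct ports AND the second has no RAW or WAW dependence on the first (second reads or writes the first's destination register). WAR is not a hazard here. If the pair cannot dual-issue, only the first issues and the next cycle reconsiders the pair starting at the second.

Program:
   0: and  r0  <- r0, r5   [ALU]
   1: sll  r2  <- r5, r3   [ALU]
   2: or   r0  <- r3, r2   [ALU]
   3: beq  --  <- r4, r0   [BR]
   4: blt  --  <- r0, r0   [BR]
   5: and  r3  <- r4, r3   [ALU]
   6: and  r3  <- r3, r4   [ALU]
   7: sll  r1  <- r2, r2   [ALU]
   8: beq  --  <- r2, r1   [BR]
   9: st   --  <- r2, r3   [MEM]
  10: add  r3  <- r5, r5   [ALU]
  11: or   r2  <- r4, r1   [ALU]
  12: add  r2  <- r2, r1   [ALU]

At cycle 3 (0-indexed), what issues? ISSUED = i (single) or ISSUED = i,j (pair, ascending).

#0 head=0: and sll i0+i1 pair
#1 head=2: or i2 RAW r0
#2 head=3: beq i3 no-port BR/BR
#3 head=4: blt and i4+i5 pair
#4 head=6: and sll i6+i7 pair
#5 head=8: beq st i8+i9 pair
#6 head=10: add or i10+i11 pair
#7 head=12: add i12 tail

ISSUED = 4,5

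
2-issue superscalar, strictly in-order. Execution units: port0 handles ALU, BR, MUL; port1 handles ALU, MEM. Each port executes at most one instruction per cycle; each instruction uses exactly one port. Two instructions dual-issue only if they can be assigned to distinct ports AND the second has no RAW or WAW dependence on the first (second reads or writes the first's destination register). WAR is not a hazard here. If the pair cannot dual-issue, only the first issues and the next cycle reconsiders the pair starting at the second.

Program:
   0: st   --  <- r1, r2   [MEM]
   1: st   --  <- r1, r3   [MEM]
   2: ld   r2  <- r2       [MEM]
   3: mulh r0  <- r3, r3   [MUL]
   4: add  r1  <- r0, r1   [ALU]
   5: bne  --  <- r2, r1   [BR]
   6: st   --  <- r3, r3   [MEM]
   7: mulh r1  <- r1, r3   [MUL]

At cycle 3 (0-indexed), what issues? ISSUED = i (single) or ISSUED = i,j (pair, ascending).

c0: i0 st  no-port MEM/MEM
c1: i1 st  no-port MEM/MEM
c2: i2/i3 ld+mulh  pair
c3: i4 add  RAW r1
c4: i5/i6 bne+st  pair
c5: i7 mulh  tail

ISSUED = 4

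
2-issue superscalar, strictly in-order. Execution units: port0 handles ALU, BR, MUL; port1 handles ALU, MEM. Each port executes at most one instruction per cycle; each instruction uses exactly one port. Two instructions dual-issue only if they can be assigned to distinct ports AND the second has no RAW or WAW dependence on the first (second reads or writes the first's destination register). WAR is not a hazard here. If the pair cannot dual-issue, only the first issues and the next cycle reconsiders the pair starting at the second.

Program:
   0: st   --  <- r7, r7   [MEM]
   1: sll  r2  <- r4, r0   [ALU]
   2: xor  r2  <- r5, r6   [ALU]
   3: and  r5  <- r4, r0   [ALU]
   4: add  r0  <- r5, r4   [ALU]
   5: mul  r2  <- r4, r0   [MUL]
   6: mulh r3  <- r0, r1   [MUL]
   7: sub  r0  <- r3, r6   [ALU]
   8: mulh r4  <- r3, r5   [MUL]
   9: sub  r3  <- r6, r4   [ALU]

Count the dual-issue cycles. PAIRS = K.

c0: i0,i1 st sll  pair
c1: i2,i3 xor and  pair
c2: i4 add  RAW r0
c3: i5 mul  no-port MUL/MUL
c4: i6 mulh  RAW r3
c5: i7,i8 sub mulh  pair
c6: i9 sub  tail

PAIRS = 3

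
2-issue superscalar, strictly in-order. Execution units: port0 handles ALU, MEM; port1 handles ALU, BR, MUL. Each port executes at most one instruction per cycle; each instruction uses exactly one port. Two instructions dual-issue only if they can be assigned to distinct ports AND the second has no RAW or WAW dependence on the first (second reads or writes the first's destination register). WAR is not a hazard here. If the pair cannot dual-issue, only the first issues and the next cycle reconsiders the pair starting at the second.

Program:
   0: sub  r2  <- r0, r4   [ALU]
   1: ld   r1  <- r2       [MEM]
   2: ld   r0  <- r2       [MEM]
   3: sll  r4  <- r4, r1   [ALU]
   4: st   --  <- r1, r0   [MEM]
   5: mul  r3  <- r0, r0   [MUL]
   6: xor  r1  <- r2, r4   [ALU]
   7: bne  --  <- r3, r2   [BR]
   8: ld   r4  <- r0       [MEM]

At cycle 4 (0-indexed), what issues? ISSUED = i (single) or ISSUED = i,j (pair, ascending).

c0: i0 sub.ALU  RAW r2
c1: i1 ld.MEM  no-port MEM/MEM
c2: i2,i3 ld.MEM sll.ALU  dual
c3: i4,i5 st.MEM mul.MUL  dual
c4: i6,i7 xor.ALU bne.BR  dual
c5: i8 ld.MEM  tail

ISSUED = 6,7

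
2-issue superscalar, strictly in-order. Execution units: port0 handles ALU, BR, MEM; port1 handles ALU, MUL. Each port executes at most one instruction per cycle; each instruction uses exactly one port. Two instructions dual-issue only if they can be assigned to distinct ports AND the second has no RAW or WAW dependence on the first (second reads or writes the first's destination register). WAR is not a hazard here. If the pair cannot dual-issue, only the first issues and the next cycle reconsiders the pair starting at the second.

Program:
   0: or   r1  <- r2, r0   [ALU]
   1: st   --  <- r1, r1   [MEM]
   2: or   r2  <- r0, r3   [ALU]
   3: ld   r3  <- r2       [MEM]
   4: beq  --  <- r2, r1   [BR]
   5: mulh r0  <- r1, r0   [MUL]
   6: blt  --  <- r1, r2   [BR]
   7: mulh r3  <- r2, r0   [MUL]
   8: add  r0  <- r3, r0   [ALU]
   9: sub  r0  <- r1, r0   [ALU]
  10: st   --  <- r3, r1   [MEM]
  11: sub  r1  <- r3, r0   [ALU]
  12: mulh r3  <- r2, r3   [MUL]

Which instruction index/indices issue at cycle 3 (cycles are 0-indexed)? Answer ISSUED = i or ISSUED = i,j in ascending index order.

0. or.ALU @i0  | RAW r1
1. st.MEM/or.ALU @i1&i2  | 2-wide
2. ld.MEM @i3  | no-port MEM/BR
3. beq.BR/mulh.MUL @i4&i5  | 2-wide
4. blt.BR/mulh.MUL @i6&i7  | 2-wide
5. add.ALU @i8  | RAW+WAW r0
6. sub.ALU/st.MEM @i9&i10  | 2-wide
7. sub.ALU/mulh.MUL @i11&i12  | 2-wide

ISSUED = 4,5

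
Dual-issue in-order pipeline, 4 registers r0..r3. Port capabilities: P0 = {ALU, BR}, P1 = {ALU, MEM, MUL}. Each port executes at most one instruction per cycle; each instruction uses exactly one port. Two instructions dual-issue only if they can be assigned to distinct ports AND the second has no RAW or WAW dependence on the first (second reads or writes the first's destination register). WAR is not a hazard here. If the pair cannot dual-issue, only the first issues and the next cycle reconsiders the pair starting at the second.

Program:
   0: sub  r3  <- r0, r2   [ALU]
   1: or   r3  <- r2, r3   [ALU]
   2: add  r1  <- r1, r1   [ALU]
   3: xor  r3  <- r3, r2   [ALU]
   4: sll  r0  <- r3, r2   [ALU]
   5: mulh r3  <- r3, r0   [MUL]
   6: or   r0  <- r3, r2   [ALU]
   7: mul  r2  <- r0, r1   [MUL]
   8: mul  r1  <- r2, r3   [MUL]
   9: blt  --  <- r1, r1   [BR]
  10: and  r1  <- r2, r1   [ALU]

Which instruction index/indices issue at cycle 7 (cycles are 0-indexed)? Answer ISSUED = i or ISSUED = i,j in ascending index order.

c0: i0 sub  RAW+WAW r3
c1: i1,i2 or add  dual
c2: i3 xor  RAW r3
c3: i4 sll  RAW r0
c4: i5 mulh  RAW r3
c5: i6 or  RAW r0
c6: i7 mul  no-port MUL/MUL
c7: i8 mul  RAW r1
c8: i9,i10 blt and  dual

ISSUED = 8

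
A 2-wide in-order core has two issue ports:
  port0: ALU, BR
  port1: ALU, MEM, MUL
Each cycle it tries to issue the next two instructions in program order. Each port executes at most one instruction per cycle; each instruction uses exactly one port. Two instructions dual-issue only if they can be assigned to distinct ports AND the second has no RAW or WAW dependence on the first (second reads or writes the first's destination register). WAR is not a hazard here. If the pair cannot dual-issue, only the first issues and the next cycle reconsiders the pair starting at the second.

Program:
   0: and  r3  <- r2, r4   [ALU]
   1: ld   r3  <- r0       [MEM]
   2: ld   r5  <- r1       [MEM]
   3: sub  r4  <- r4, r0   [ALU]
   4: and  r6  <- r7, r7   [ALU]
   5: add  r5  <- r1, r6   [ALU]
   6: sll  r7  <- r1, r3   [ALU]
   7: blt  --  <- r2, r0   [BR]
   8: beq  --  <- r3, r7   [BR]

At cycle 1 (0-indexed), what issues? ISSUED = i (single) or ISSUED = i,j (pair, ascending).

#0 head=0: and.ALU i0 WAW r3
#1 head=1: ld.MEM i1 no-port MEM/MEM
#2 head=2: ld.MEM/sub.ALU i2/i3 dual
#3 head=4: and.ALU i4 RAW r6
#4 head=5: add.ALU/sll.ALU i5/i6 dual
#5 head=7: blt.BR i7 no-port BR/BR
#6 head=8: beq.BR i8 tail

ISSUED = 1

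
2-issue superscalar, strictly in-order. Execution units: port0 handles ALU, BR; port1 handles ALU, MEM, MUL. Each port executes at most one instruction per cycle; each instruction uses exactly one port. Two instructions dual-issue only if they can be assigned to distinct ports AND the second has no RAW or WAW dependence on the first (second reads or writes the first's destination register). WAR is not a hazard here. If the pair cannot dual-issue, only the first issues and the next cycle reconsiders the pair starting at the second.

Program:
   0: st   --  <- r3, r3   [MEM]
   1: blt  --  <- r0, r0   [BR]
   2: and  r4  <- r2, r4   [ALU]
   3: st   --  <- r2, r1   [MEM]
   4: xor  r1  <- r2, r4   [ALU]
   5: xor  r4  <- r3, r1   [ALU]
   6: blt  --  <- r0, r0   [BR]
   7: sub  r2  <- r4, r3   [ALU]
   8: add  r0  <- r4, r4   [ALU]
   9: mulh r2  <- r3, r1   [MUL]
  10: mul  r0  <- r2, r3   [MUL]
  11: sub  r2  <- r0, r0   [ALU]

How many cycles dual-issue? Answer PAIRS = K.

#0 head=0: st;blt i0+i1 2-wide
#1 head=2: and;st i2+i3 2-wide
#2 head=4: xor i4 RAW r1
#3 head=5: xor;blt i5+i6 2-wide
#4 head=7: sub;add i7+i8 2-wide
#5 head=9: mulh i9 no-port MUL/MUL
#6 head=10: mul i10 RAW r0
#7 head=11: sub i11 tail

PAIRS = 4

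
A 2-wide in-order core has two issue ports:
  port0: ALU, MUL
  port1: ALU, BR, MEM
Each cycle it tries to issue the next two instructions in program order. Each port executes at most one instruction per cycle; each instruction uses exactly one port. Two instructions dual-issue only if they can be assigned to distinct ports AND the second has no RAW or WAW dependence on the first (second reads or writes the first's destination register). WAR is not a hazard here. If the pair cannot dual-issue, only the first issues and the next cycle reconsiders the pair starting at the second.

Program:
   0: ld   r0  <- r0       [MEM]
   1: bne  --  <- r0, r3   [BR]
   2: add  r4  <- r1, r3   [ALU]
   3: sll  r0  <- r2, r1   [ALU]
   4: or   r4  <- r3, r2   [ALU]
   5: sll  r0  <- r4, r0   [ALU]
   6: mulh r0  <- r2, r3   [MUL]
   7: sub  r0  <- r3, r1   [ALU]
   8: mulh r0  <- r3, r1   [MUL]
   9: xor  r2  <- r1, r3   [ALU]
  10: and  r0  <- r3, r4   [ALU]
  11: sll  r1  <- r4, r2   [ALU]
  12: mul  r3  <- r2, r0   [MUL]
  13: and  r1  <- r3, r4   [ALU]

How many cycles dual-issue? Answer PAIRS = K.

#0 head=0: ld i0 no-port MEM/BR
#1 head=1: bne add i1+i2 2-wide
#2 head=3: sll or i3+i4 2-wide
#3 head=5: sll i5 WAW r0
#4 head=6: mulh i6 WAW r0
#5 head=7: sub i7 WAW r0
#6 head=8: mulh xor i8+i9 2-wide
#7 head=10: and sll i10+i11 2-wide
#8 head=12: mul i12 RAW r3
#9 head=13: and i13 tail

PAIRS = 4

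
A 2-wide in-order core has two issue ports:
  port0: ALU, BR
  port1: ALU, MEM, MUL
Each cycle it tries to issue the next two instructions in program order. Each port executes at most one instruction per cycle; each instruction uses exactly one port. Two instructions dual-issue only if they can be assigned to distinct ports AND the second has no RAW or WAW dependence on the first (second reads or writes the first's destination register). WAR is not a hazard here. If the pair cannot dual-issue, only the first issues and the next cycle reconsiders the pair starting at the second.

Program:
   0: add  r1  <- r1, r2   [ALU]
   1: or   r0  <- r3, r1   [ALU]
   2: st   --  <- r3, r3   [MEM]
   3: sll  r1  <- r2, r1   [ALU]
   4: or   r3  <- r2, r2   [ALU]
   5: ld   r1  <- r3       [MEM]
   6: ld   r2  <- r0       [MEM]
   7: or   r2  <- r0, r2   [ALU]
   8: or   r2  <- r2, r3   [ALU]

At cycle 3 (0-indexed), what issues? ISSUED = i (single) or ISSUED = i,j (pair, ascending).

ISSUED = 5

t=0 i0:add.ALU ; RAW r1
t=1 i1,i2:or.ALU/st.MEM ; dual
t=2 i3,i4:sll.ALU/or.ALU ; dual
t=3 i5:ld.MEM ; no-port MEM/MEM
t=4 i6:ld.MEM ; RAW+WAW r2
t=5 i7:or.ALU ; RAW+WAW r2
t=6 i8:or.ALU ; tail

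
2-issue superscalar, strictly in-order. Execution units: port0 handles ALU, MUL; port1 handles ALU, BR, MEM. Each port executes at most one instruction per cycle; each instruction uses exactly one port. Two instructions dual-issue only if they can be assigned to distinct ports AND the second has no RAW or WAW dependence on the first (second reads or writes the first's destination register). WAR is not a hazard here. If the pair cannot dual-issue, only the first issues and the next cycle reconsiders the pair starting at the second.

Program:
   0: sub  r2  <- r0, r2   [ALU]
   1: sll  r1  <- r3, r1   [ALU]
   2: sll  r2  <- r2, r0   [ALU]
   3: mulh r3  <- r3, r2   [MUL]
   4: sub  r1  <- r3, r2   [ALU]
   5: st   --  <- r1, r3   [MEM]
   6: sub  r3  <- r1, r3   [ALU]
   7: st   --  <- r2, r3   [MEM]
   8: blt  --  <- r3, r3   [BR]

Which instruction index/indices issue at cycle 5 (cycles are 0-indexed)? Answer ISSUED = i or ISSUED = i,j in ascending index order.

  cy0 -> i0/i1 (sub.ALU+sll.ALU) dual
  cy1 -> i2 (sll.ALU) RAW r2
  cy2 -> i3 (mulh.MUL) RAW r3
  cy3 -> i4 (sub.ALU) RAW r1
  cy4 -> i5/i6 (st.MEM+sub.ALU) dual
  cy5 -> i7 (st.MEM) no-port MEM/BR
  cy6 -> i8 (blt.BR) tail

ISSUED = 7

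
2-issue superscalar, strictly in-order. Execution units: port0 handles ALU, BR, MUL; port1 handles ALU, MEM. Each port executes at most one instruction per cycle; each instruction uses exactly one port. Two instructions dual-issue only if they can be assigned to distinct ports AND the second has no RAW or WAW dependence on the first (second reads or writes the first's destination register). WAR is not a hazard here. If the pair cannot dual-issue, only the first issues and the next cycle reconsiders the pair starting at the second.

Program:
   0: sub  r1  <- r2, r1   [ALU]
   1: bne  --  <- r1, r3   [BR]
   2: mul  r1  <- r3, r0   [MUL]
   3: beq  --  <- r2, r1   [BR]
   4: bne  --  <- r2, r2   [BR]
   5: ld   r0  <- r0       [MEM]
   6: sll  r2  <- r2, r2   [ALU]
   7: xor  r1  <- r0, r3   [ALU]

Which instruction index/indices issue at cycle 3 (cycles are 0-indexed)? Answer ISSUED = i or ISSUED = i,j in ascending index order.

c0: i0 sub  RAW r1
c1: i1 bne  no-port BR/MUL
c2: i2 mul  no-port MUL/BR
c3: i3 beq  no-port BR/BR
c4: i4,i5 bne;ld  2-wide
c5: i6,i7 sll;xor  2-wide

ISSUED = 3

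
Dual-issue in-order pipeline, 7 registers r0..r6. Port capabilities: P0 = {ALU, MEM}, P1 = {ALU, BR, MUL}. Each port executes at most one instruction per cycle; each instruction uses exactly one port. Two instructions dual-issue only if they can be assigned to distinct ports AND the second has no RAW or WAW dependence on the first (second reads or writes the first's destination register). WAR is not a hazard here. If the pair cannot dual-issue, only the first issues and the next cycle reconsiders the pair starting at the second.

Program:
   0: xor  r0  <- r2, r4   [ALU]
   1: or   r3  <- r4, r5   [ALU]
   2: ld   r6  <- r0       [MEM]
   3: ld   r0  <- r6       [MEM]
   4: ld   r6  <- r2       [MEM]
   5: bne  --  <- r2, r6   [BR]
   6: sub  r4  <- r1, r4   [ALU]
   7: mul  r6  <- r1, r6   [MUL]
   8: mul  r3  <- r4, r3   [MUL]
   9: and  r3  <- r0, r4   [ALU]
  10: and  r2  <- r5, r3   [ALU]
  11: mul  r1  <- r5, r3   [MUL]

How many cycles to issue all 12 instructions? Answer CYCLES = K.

0. xor.ALU;or.ALU @i0+i1  | dual
1. ld.MEM @i2  | no-port MEM/MEM
2. ld.MEM @i3  | no-port MEM/MEM
3. ld.MEM @i4  | RAW r6
4. bne.BR;sub.ALU @i5+i6  | dual
5. mul.MUL @i7  | no-port MUL/MUL
6. mul.MUL @i8  | WAW r3
7. and.ALU @i9  | RAW r3
8. and.ALU;mul.MUL @i10+i11  | dual

CYCLES = 9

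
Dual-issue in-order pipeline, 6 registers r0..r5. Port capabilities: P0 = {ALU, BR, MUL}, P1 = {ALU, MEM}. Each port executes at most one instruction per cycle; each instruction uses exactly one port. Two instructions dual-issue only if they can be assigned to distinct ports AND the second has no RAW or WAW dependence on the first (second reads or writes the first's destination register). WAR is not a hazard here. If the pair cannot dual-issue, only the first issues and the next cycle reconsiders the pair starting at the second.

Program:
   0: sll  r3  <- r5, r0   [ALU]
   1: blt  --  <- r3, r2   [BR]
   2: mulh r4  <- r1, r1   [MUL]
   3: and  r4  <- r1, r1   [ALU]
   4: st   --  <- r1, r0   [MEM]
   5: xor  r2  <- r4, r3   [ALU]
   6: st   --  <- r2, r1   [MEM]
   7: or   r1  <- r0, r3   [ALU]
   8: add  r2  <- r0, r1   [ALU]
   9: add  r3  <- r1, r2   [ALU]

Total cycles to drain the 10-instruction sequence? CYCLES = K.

CYCLES = 8

c0: i0 sll  RAW r3
c1: i1 blt  no-port BR/MUL
c2: i2 mulh  WAW r4
c3: i3&i4 and/st  pair
c4: i5 xor  RAW r2
c5: i6&i7 st/or  pair
c6: i8 add  RAW r2
c7: i9 add  tail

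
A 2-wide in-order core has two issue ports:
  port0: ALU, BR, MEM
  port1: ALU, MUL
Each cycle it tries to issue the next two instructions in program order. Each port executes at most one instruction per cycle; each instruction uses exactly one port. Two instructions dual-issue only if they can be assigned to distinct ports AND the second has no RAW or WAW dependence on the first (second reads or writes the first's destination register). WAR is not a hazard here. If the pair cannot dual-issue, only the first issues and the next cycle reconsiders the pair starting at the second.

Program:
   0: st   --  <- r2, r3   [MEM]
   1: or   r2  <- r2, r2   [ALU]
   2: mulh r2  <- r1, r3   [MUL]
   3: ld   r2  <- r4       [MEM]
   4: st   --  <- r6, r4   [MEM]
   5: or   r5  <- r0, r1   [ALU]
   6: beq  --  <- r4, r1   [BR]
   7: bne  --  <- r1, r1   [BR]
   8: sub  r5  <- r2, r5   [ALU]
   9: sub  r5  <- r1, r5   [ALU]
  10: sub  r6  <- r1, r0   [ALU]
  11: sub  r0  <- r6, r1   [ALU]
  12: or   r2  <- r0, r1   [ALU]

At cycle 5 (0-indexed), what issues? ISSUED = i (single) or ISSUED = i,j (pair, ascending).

#0 head=0: st.MEM;or.ALU i0+i1 2-wide
#1 head=2: mulh.MUL i2 WAW r2
#2 head=3: ld.MEM i3 no-port MEM/MEM
#3 head=4: st.MEM;or.ALU i4+i5 2-wide
#4 head=6: beq.BR i6 no-port BR/BR
#5 head=7: bne.BR;sub.ALU i7+i8 2-wide
#6 head=9: sub.ALU;sub.ALU i9+i10 2-wide
#7 head=11: sub.ALU i11 RAW r0
#8 head=12: or.ALU i12 tail

ISSUED = 7,8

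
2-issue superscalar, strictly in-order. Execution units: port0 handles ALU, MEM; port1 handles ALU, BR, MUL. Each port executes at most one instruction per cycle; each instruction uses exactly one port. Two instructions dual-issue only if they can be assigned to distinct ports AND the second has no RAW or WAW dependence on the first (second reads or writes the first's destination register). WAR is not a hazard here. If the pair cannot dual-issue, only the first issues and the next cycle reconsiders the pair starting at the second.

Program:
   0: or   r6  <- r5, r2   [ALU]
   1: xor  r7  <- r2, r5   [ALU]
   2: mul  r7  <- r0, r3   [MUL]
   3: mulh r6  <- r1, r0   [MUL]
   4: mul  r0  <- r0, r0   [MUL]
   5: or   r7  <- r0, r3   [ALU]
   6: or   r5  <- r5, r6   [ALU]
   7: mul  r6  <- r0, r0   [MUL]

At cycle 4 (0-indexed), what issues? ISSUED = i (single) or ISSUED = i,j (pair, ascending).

ISSUED = 5,6

0. or+xor @i0&i1  | pair
1. mul @i2  | no-port MUL/MUL
2. mulh @i3  | no-port MUL/MUL
3. mul @i4  | RAW r0
4. or+or @i5&i6  | pair
5. mul @i7  | tail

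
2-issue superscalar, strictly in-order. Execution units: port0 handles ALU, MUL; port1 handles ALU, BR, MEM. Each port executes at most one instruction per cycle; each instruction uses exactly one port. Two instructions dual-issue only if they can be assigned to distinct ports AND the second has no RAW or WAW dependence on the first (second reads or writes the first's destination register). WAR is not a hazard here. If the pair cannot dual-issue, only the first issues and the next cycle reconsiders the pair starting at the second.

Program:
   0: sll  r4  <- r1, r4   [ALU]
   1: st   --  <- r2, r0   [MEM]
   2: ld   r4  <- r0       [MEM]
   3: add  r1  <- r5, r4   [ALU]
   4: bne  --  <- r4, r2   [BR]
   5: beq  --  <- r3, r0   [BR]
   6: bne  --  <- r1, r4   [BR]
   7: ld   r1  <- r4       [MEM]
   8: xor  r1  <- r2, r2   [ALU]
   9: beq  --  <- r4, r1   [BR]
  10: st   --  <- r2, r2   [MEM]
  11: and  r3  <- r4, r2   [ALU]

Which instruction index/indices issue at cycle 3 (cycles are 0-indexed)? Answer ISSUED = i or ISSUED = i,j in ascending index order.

ISSUED = 5

  cy0 -> i0+i1 (sll.ALU;st.MEM) pair
  cy1 -> i2 (ld.MEM) RAW r4
  cy2 -> i3+i4 (add.ALU;bne.BR) pair
  cy3 -> i5 (beq.BR) no-port BR/BR
  cy4 -> i6 (bne.BR) no-port BR/MEM
  cy5 -> i7 (ld.MEM) WAW r1
  cy6 -> i8 (xor.ALU) RAW r1
  cy7 -> i9 (beq.BR) no-port BR/MEM
  cy8 -> i10+i11 (st.MEM;and.ALU) pair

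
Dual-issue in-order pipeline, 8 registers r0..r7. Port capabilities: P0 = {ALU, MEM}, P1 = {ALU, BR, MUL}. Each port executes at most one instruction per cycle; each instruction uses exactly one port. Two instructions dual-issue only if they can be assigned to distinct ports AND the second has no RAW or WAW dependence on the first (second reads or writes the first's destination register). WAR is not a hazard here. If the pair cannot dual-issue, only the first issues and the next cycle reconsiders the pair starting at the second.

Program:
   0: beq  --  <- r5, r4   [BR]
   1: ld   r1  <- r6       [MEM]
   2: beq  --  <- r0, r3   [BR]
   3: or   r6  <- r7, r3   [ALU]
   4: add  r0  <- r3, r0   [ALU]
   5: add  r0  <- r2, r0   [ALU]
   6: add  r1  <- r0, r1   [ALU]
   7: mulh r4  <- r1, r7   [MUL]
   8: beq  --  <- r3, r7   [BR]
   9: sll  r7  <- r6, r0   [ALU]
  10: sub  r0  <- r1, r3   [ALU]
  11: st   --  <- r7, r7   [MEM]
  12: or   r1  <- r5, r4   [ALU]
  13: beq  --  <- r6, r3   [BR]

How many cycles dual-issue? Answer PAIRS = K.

0. beq.BR+ld.MEM @i0+i1  | dual
1. beq.BR+or.ALU @i2+i3  | dual
2. add.ALU @i4  | RAW+WAW r0
3. add.ALU @i5  | RAW r0
4. add.ALU @i6  | RAW r1
5. mulh.MUL @i7  | no-port MUL/BR
6. beq.BR+sll.ALU @i8+i9  | dual
7. sub.ALU+st.MEM @i10+i11  | dual
8. or.ALU+beq.BR @i12+i13  | dual

PAIRS = 5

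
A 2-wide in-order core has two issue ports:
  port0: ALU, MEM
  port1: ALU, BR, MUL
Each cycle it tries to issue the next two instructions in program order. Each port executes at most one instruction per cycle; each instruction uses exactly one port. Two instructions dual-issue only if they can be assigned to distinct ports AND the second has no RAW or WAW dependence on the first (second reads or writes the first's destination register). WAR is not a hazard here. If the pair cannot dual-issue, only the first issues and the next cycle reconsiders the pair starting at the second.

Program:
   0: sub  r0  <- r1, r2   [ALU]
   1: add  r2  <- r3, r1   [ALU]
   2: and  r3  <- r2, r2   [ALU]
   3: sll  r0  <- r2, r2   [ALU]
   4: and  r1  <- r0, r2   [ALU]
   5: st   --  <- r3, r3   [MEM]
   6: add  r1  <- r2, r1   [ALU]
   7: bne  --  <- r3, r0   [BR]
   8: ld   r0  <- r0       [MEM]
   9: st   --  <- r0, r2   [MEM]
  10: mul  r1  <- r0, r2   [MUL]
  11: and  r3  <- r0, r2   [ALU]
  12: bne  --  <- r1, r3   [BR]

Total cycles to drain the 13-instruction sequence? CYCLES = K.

CYCLES = 8

#0 head=0: sub.ALU add.ALU i0+i1 pair
#1 head=2: and.ALU sll.ALU i2+i3 pair
#2 head=4: and.ALU st.MEM i4+i5 pair
#3 head=6: add.ALU bne.BR i6+i7 pair
#4 head=8: ld.MEM i8 no-port MEM/MEM
#5 head=9: st.MEM mul.MUL i9+i10 pair
#6 head=11: and.ALU i11 RAW r3
#7 head=12: bne.BR i12 tail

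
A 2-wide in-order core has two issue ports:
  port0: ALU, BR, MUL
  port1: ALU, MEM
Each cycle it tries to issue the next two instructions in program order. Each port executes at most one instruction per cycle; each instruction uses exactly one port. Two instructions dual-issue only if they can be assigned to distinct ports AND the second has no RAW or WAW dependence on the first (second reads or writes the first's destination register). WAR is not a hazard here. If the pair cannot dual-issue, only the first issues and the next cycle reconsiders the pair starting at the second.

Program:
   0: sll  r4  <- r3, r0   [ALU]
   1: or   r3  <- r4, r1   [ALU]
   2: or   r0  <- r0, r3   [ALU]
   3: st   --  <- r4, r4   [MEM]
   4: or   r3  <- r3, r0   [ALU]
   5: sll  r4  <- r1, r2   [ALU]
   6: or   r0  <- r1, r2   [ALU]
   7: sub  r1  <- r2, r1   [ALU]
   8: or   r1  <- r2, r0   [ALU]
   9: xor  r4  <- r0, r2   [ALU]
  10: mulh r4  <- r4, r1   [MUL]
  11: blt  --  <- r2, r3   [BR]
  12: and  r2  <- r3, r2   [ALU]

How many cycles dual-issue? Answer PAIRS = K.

PAIRS = 5

#0 head=0: sll i0 RAW r4
#1 head=1: or i1 RAW r3
#2 head=2: or/st i2,i3 dual
#3 head=4: or/sll i4,i5 dual
#4 head=6: or/sub i6,i7 dual
#5 head=8: or/xor i8,i9 dual
#6 head=10: mulh i10 no-port MUL/BR
#7 head=11: blt/and i11,i12 dual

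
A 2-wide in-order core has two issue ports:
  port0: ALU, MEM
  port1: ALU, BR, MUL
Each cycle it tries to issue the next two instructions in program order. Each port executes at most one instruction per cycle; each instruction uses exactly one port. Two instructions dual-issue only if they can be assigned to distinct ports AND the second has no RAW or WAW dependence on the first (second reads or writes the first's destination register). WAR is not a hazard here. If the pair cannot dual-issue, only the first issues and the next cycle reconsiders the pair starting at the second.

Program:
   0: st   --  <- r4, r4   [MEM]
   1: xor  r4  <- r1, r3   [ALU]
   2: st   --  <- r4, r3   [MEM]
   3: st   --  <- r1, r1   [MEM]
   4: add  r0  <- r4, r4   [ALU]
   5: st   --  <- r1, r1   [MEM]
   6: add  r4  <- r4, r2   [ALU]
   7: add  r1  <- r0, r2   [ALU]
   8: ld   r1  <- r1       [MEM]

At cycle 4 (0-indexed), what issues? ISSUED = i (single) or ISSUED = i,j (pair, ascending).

#0 head=0: st.MEM;xor.ALU i0,i1 dual
#1 head=2: st.MEM i2 no-port MEM/MEM
#2 head=3: st.MEM;add.ALU i3,i4 dual
#3 head=5: st.MEM;add.ALU i5,i6 dual
#4 head=7: add.ALU i7 RAW+WAW r1
#5 head=8: ld.MEM i8 tail

ISSUED = 7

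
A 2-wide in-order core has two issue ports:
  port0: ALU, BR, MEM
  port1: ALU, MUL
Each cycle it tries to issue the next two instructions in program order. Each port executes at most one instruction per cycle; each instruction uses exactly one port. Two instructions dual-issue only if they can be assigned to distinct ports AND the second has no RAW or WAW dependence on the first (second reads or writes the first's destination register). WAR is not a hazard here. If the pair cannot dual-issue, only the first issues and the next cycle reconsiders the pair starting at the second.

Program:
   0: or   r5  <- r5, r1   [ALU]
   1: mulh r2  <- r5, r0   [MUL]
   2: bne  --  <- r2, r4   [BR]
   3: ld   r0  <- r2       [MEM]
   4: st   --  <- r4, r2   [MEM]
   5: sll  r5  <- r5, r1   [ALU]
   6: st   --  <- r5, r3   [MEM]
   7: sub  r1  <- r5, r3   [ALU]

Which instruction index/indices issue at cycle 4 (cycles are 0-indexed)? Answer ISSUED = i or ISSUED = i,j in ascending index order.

ISSUED = 4,5

0. or.ALU @i0  | RAW r5
1. mulh.MUL @i1  | RAW r2
2. bne.BR @i2  | no-port BR/MEM
3. ld.MEM @i3  | no-port MEM/MEM
4. st.MEM sll.ALU @i4+i5  | dual
5. st.MEM sub.ALU @i6+i7  | dual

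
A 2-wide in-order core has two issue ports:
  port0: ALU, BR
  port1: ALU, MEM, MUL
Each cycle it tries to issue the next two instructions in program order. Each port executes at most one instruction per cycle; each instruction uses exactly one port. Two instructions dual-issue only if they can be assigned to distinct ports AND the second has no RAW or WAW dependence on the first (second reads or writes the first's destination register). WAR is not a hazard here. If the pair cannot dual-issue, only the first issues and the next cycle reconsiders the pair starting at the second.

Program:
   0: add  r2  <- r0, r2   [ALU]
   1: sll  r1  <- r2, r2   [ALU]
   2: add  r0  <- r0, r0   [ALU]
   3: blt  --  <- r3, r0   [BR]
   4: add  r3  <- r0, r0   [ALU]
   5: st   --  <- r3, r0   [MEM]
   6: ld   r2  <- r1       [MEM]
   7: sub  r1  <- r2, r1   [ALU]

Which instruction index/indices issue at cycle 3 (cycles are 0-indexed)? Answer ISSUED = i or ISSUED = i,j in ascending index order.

0. add @i0  | RAW r2
1. sll/add @i1,i2  | pair
2. blt/add @i3,i4  | pair
3. st @i5  | no-port MEM/MEM
4. ld @i6  | RAW r2
5. sub @i7  | tail

ISSUED = 5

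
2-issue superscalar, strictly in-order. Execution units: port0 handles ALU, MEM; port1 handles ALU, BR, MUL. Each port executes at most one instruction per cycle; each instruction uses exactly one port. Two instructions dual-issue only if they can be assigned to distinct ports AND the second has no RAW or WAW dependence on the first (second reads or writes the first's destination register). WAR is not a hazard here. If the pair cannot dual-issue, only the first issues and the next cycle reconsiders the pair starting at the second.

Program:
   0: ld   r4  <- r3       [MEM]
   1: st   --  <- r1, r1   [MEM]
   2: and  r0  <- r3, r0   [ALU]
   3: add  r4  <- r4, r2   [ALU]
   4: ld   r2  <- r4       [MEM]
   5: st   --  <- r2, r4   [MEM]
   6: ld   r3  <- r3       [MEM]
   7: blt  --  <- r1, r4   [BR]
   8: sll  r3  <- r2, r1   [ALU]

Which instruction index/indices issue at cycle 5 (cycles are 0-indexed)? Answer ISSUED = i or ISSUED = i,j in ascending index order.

0. ld @i0  | no-port MEM/MEM
1. st and @i1&i2  | pair
2. add @i3  | RAW r4
3. ld @i4  | no-port MEM/MEM
4. st @i5  | no-port MEM/MEM
5. ld blt @i6&i7  | pair
6. sll @i8  | tail

ISSUED = 6,7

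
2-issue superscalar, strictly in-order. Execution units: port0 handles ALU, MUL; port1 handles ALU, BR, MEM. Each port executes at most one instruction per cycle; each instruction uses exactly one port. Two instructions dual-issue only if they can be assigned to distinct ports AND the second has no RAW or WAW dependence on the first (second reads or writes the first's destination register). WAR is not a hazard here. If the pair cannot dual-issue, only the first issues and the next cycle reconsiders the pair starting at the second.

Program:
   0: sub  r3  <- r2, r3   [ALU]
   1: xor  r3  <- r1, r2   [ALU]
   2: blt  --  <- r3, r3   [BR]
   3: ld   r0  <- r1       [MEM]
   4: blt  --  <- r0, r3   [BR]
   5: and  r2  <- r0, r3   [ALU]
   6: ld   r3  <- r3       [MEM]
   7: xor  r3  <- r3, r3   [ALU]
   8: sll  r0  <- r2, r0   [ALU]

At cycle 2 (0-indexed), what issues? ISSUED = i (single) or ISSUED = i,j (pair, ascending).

ISSUED = 2

0. sub.ALU @i0  | WAW r3
1. xor.ALU @i1  | RAW r3
2. blt.BR @i2  | no-port BR/MEM
3. ld.MEM @i3  | no-port MEM/BR
4. blt.BR;and.ALU @i4,i5  | 2-wide
5. ld.MEM @i6  | RAW+WAW r3
6. xor.ALU;sll.ALU @i7,i8  | 2-wide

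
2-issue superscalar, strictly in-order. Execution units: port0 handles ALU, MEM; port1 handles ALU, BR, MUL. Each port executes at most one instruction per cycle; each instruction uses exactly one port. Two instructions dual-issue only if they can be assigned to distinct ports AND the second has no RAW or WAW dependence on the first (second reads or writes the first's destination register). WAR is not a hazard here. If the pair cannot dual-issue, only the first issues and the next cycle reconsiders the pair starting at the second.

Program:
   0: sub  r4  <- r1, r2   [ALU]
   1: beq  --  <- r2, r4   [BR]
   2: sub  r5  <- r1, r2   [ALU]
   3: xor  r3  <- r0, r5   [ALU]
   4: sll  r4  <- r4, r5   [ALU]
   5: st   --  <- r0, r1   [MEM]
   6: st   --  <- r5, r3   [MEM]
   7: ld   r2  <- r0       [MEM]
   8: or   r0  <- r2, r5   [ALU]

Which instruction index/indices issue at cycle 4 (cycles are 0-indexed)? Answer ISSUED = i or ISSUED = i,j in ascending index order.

  cy0 -> i0 (sub) RAW r4
  cy1 -> i1+i2 (beq sub) dual
  cy2 -> i3+i4 (xor sll) dual
  cy3 -> i5 (st) no-port MEM/MEM
  cy4 -> i6 (st) no-port MEM/MEM
  cy5 -> i7 (ld) RAW r2
  cy6 -> i8 (or) tail

ISSUED = 6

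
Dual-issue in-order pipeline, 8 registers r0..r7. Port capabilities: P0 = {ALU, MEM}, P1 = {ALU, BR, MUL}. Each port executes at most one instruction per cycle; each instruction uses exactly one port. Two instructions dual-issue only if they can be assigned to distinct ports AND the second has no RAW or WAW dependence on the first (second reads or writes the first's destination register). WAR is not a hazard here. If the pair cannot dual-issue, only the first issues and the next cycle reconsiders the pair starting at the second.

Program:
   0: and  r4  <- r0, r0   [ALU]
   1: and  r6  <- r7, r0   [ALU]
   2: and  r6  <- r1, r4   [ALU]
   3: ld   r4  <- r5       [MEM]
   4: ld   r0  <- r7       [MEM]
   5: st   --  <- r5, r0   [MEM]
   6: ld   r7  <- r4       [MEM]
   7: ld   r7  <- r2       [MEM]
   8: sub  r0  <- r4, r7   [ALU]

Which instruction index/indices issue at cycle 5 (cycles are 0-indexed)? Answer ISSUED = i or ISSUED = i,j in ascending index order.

  cy0 -> i0/i1 (and.ALU;and.ALU) 2-wide
  cy1 -> i2/i3 (and.ALU;ld.MEM) 2-wide
  cy2 -> i4 (ld.MEM) no-port MEM/MEM
  cy3 -> i5 (st.MEM) no-port MEM/MEM
  cy4 -> i6 (ld.MEM) no-port MEM/MEM
  cy5 -> i7 (ld.MEM) RAW r7
  cy6 -> i8 (sub.ALU) tail

ISSUED = 7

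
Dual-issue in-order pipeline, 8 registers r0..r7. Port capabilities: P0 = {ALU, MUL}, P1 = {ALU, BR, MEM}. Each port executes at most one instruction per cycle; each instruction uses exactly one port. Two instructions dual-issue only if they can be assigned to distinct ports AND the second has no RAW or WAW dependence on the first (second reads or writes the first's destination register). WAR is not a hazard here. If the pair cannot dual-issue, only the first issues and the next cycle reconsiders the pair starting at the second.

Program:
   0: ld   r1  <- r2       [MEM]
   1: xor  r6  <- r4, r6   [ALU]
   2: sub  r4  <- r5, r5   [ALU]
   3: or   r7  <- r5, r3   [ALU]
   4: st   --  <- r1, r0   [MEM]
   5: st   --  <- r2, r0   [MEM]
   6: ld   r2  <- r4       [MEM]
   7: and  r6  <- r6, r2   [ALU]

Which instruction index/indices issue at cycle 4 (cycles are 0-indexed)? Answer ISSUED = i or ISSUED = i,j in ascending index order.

[0] i0+i1  ld.MEM/xor.ALU  -- pair
[1] i2+i3  sub.ALU/or.ALU  -- pair
[2] i4  st.MEM  -- no-port MEM/MEM
[3] i5  st.MEM  -- no-port MEM/MEM
[4] i6  ld.MEM  -- RAW r2
[5] i7  and.ALU  -- tail

ISSUED = 6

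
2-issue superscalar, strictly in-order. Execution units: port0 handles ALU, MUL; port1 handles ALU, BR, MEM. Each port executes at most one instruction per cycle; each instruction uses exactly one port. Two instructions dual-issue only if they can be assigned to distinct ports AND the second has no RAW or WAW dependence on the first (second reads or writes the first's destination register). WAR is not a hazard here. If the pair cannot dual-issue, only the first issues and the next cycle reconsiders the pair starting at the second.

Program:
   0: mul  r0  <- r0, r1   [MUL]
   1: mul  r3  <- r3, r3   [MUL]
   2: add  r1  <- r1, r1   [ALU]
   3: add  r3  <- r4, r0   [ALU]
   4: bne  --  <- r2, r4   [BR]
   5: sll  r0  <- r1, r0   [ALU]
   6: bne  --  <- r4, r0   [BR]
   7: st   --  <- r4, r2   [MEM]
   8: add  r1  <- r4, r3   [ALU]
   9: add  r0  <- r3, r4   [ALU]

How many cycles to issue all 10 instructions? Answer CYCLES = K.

c0: i0 mul  no-port MUL/MUL
c1: i1&i2 mul/add  dual
c2: i3&i4 add/bne  dual
c3: i5 sll  RAW r0
c4: i6 bne  no-port BR/MEM
c5: i7&i8 st/add  dual
c6: i9 add  tail

CYCLES = 7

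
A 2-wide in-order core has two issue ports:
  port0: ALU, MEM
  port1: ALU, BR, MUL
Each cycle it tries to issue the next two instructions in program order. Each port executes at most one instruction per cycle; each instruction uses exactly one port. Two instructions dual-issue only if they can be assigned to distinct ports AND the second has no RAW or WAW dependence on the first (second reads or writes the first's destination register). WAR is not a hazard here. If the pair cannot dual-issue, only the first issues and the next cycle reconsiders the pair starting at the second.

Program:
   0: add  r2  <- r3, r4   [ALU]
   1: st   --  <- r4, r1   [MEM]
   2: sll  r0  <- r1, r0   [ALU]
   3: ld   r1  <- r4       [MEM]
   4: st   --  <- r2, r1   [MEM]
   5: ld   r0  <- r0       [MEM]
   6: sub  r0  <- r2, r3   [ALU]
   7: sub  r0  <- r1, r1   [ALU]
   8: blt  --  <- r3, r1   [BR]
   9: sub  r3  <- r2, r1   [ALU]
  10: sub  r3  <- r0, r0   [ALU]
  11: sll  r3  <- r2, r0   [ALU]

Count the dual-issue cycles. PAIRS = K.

#0 head=0: add st i0,i1 dual
#1 head=2: sll ld i2,i3 dual
#2 head=4: st i4 no-port MEM/MEM
#3 head=5: ld i5 WAW r0
#4 head=6: sub i6 WAW r0
#5 head=7: sub blt i7,i8 dual
#6 head=9: sub i9 WAW r3
#7 head=10: sub i10 WAW r3
#8 head=11: sll i11 tail

PAIRS = 3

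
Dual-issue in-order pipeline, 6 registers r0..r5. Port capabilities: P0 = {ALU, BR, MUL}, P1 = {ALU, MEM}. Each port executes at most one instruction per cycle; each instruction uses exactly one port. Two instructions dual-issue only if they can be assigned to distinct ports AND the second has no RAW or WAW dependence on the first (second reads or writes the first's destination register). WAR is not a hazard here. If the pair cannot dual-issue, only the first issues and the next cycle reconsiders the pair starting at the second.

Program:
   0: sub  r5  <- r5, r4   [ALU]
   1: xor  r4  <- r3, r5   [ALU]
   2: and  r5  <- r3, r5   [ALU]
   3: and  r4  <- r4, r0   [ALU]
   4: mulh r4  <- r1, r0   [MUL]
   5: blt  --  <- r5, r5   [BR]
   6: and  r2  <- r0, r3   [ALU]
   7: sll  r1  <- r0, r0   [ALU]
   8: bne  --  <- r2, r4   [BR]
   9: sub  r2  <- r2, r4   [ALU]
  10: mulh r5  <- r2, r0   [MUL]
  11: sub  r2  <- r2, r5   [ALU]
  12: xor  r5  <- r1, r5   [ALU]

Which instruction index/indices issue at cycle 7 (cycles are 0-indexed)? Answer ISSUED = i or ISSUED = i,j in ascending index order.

#0 head=0: sub i0 RAW r5
#1 head=1: xor/and i1&i2 dual
#2 head=3: and i3 WAW r4
#3 head=4: mulh i4 no-port MUL/BR
#4 head=5: blt/and i5&i6 dual
#5 head=7: sll/bne i7&i8 dual
#6 head=9: sub i9 RAW r2
#7 head=10: mulh i10 RAW r5
#8 head=11: sub/xor i11&i12 dual

ISSUED = 10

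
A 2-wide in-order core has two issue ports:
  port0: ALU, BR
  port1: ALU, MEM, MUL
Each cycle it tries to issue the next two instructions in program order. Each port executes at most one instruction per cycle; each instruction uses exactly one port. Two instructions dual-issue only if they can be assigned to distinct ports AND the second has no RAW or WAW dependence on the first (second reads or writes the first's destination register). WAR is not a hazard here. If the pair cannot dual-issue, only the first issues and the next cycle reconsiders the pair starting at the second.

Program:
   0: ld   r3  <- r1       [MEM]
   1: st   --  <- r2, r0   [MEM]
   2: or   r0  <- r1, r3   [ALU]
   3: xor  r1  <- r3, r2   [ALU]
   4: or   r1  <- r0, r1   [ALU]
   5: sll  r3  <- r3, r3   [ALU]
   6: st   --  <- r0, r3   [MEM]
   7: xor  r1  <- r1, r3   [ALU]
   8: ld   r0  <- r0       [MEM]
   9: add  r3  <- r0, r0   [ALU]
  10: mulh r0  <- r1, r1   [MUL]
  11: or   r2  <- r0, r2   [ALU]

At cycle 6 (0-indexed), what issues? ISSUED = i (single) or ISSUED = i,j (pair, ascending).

0. ld.MEM @i0  | no-port MEM/MEM
1. st.MEM or.ALU @i1&i2  | dual
2. xor.ALU @i3  | RAW+WAW r1
3. or.ALU sll.ALU @i4&i5  | dual
4. st.MEM xor.ALU @i6&i7  | dual
5. ld.MEM @i8  | RAW r0
6. add.ALU mulh.MUL @i9&i10  | dual
7. or.ALU @i11  | tail

ISSUED = 9,10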